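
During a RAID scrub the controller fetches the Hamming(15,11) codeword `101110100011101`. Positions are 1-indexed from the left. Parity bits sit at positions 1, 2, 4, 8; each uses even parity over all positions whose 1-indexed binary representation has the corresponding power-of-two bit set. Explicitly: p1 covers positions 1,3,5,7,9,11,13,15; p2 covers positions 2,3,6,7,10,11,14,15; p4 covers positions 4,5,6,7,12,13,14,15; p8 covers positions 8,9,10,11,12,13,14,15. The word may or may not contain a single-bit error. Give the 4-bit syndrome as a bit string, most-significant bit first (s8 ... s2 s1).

s1: b1⊕b3⊕b5⊕b7⊕b9⊕b11⊕b13⊕b15 = 1⊕1⊕1⊕1⊕0⊕1⊕1⊕1 = 1
s2: b2⊕b3⊕b6⊕b7⊕b10⊕b11⊕b14⊕b15 = 0⊕1⊕0⊕1⊕0⊕1⊕0⊕1 = 0
s4: b4⊕b5⊕b6⊕b7⊕b12⊕b13⊕b14⊕b15 = 1⊕1⊕0⊕1⊕1⊕1⊕0⊕1 = 0
s8: b8⊕b9⊕b10⊕b11⊕b12⊕b13⊕b14⊕b15 = 0⊕0⊕0⊕1⊕1⊕1⊕0⊕1 = 0
Syndrome (s8...s1) = 0001 → position 1.

0001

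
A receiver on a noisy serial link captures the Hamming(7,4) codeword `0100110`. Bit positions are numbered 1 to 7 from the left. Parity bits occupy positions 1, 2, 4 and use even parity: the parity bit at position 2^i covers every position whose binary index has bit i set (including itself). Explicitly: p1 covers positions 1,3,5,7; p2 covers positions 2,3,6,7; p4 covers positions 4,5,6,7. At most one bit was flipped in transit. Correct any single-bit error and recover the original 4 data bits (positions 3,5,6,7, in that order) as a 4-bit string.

0110

s1: b1⊕b3⊕b5⊕b7 = 0⊕0⊕1⊕0 = 1
s2: b2⊕b3⊕b6⊕b7 = 1⊕0⊕1⊕0 = 0
s4: b4⊕b5⊕b6⊕b7 = 0⊕1⊕1⊕0 = 0
Syndrome (s4...s1) = 001 → position 1.
Flip bit 1: corrected codeword = 1100110
Data bits at positions 3,5,6,7: 0110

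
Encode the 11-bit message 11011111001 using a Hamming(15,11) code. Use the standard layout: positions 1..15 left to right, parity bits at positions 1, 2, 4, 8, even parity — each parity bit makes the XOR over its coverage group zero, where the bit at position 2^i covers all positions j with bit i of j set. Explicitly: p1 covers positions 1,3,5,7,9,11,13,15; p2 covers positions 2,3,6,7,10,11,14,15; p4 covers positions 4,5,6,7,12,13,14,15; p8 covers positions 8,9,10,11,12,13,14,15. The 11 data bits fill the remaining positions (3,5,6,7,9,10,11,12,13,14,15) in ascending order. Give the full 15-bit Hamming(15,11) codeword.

Place data bits at non-power-of-two positions: b3=1, b5=1, b6=0, b7=1, b9=1, b10=1, b11=1, b12=1, b13=0, b14=0, b15=1.
p1 = XOR of data positions {3,5,7,9,11,13,15} = 1⊕1⊕1⊕1⊕1⊕0⊕1 = 0
p2 = XOR of data positions {3,6,7,10,11,14,15} = 1⊕0⊕1⊕1⊕1⊕0⊕1 = 1
p4 = XOR of data positions {5,6,7,12,13,14,15} = 1⊕0⊕1⊕1⊕0⊕0⊕1 = 0
p8 = XOR of data positions {9,10,11,12,13,14,15} = 1⊕1⊕1⊕1⊕0⊕0⊕1 = 1
Codeword b1..b15 = 011010111111001

011010111111001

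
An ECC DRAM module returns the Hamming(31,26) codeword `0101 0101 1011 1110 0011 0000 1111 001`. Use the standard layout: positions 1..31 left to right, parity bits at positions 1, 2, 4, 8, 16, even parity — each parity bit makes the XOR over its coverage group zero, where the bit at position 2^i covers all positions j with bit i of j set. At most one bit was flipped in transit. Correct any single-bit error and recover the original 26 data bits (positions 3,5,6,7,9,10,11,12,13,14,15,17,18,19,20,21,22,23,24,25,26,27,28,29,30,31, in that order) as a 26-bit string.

s1: b1⊕b3⊕b5⊕b7⊕b9⊕b11⊕b13⊕b15⊕b17⊕b19⊕b21⊕b23⊕b25⊕b27⊕b29⊕b31 = 0⊕0⊕0⊕0⊕1⊕1⊕1⊕1⊕0⊕1⊕0⊕0⊕1⊕1⊕0⊕1 = 0
s2: b2⊕b3⊕b6⊕b7⊕b10⊕b11⊕b14⊕b15⊕b18⊕b19⊕b22⊕b23⊕b26⊕b27⊕b30⊕b31 = 1⊕0⊕1⊕0⊕0⊕1⊕1⊕1⊕0⊕1⊕0⊕0⊕1⊕1⊕0⊕1 = 1
s4: b4⊕b5⊕b6⊕b7⊕b12⊕b13⊕b14⊕b15⊕b20⊕b21⊕b22⊕b23⊕b28⊕b29⊕b30⊕b31 = 1⊕0⊕1⊕0⊕1⊕1⊕1⊕1⊕1⊕0⊕0⊕0⊕1⊕0⊕0⊕1 = 1
s8: b8⊕b9⊕b10⊕b11⊕b12⊕b13⊕b14⊕b15⊕b24⊕b25⊕b26⊕b27⊕b28⊕b29⊕b30⊕b31 = 1⊕1⊕0⊕1⊕1⊕1⊕1⊕1⊕0⊕1⊕1⊕1⊕1⊕0⊕0⊕1 = 0
s16: b16⊕b17⊕b18⊕b19⊕b20⊕b21⊕b22⊕b23⊕b24⊕b25⊕b26⊕b27⊕b28⊕b29⊕b30⊕b31 = 0⊕0⊕0⊕1⊕1⊕0⊕0⊕0⊕0⊕1⊕1⊕1⊕1⊕0⊕0⊕1 = 1
Syndrome (s16...s1) = 10110 → position 22.
Flip bit 22: corrected codeword = 0101010110111110001101001111001
Data bits at positions 3,5,6,7,9,10,11,12,13,14,15,17,18,19,20,21,22,23,24,25,26,27,28,29,30,31: 00101011111001101001111001

00101011111001101001111001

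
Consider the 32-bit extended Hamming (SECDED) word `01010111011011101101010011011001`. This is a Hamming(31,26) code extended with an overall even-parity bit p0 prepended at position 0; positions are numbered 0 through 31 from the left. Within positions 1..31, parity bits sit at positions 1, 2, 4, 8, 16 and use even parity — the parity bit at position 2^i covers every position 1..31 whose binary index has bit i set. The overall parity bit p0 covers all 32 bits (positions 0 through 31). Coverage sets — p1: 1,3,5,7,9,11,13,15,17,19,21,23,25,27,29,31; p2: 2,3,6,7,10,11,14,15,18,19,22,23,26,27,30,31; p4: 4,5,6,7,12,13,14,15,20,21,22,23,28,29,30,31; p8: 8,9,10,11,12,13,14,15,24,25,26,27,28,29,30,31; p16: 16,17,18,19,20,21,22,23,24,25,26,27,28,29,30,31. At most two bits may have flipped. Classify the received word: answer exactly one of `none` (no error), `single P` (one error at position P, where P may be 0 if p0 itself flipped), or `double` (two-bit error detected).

single 20

s1: b1⊕b3⊕b5⊕b7⊕b9⊕b11⊕b13⊕b15⊕b17⊕b19⊕b21⊕b23⊕b25⊕b27⊕b29⊕b31 = 1⊕1⊕1⊕1⊕1⊕0⊕1⊕0⊕1⊕1⊕1⊕0⊕1⊕1⊕0⊕1 = 0
s2: b2⊕b3⊕b6⊕b7⊕b10⊕b11⊕b14⊕b15⊕b18⊕b19⊕b22⊕b23⊕b26⊕b27⊕b30⊕b31 = 0⊕1⊕1⊕1⊕1⊕0⊕1⊕0⊕0⊕1⊕0⊕0⊕0⊕1⊕0⊕1 = 0
s4: b4⊕b5⊕b6⊕b7⊕b12⊕b13⊕b14⊕b15⊕b20⊕b21⊕b22⊕b23⊕b28⊕b29⊕b30⊕b31 = 0⊕1⊕1⊕1⊕1⊕1⊕1⊕0⊕0⊕1⊕0⊕0⊕1⊕0⊕0⊕1 = 1
s8: b8⊕b9⊕b10⊕b11⊕b12⊕b13⊕b14⊕b15⊕b24⊕b25⊕b26⊕b27⊕b28⊕b29⊕b30⊕b31 = 0⊕1⊕1⊕0⊕1⊕1⊕1⊕0⊕1⊕1⊕0⊕1⊕1⊕0⊕0⊕1 = 0
s16: b16⊕b17⊕b18⊕b19⊕b20⊕b21⊕b22⊕b23⊕b24⊕b25⊕b26⊕b27⊕b28⊕b29⊕b30⊕b31 = 1⊕1⊕0⊕1⊕0⊕1⊕0⊕0⊕1⊕1⊕0⊕1⊕1⊕0⊕0⊕1 = 1
Syndrome (s16...s1) = 10100 → position 20.
Overall parity (XOR of all 32 bits, including p0): 0⊕1⊕0⊕1⊕0⊕1⊕1⊕1⊕0⊕1⊕1⊕0⊕1⊕1⊕1⊕0⊕1⊕1⊕0⊕1⊕0⊕1⊕0⊕0⊕1⊕1⊕0⊕1⊕1⊕0⊕0⊕1 = 1
Overall=1, syndrome position=20 → single-bit error at position 20.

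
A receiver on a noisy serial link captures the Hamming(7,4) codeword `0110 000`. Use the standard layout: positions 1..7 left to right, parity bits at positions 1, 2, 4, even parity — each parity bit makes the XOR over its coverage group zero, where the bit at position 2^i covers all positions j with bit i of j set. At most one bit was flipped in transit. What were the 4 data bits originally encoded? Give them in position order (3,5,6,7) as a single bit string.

1000

s1: b1⊕b3⊕b5⊕b7 = 0⊕1⊕0⊕0 = 1
s2: b2⊕b3⊕b6⊕b7 = 1⊕1⊕0⊕0 = 0
s4: b4⊕b5⊕b6⊕b7 = 0⊕0⊕0⊕0 = 0
Syndrome (s4...s1) = 001 → position 1.
Flip bit 1: corrected codeword = 1110000
Data bits at positions 3,5,6,7: 1000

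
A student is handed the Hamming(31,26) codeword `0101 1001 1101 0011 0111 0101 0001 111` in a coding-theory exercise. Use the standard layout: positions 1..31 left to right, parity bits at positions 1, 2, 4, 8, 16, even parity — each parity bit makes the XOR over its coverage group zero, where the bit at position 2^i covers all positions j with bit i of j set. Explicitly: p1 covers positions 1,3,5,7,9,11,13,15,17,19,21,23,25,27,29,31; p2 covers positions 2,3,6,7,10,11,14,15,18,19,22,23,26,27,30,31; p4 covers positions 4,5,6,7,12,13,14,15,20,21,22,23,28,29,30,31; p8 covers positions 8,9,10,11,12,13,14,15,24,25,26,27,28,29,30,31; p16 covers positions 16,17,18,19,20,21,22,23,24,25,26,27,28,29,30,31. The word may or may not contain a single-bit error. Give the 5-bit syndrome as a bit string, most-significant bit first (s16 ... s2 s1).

s1: b1⊕b3⊕b5⊕b7⊕b9⊕b11⊕b13⊕b15⊕b17⊕b19⊕b21⊕b23⊕b25⊕b27⊕b29⊕b31 = 0⊕0⊕1⊕0⊕1⊕0⊕0⊕1⊕0⊕1⊕0⊕0⊕0⊕0⊕1⊕1 = 0
s2: b2⊕b3⊕b6⊕b7⊕b10⊕b11⊕b14⊕b15⊕b18⊕b19⊕b22⊕b23⊕b26⊕b27⊕b30⊕b31 = 1⊕0⊕0⊕0⊕1⊕0⊕0⊕1⊕1⊕1⊕1⊕0⊕0⊕0⊕1⊕1 = 0
s4: b4⊕b5⊕b6⊕b7⊕b12⊕b13⊕b14⊕b15⊕b20⊕b21⊕b22⊕b23⊕b28⊕b29⊕b30⊕b31 = 1⊕1⊕0⊕0⊕1⊕0⊕0⊕1⊕1⊕0⊕1⊕0⊕1⊕1⊕1⊕1 = 0
s8: b8⊕b9⊕b10⊕b11⊕b12⊕b13⊕b14⊕b15⊕b24⊕b25⊕b26⊕b27⊕b28⊕b29⊕b30⊕b31 = 1⊕1⊕1⊕0⊕1⊕0⊕0⊕1⊕1⊕0⊕0⊕0⊕1⊕1⊕1⊕1 = 0
s16: b16⊕b17⊕b18⊕b19⊕b20⊕b21⊕b22⊕b23⊕b24⊕b25⊕b26⊕b27⊕b28⊕b29⊕b30⊕b31 = 1⊕0⊕1⊕1⊕1⊕0⊕1⊕0⊕1⊕0⊕0⊕0⊕1⊕1⊕1⊕1 = 0
Syndrome (s16...s1) = 00000 → position 0 (no error).

00000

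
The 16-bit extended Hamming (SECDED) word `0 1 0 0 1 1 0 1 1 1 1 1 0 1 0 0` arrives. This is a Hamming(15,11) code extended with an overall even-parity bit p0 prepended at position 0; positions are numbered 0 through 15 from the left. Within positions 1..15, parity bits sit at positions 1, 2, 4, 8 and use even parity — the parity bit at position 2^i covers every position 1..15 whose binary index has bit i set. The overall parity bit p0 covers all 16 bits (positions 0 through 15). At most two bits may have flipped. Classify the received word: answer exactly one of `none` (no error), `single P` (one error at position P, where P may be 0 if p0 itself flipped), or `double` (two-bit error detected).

s1: b1⊕b3⊕b5⊕b7⊕b9⊕b11⊕b13⊕b15 = 1⊕0⊕1⊕1⊕1⊕1⊕1⊕0 = 0
s2: b2⊕b3⊕b6⊕b7⊕b10⊕b11⊕b14⊕b15 = 0⊕0⊕0⊕1⊕1⊕1⊕0⊕0 = 1
s4: b4⊕b5⊕b6⊕b7⊕b12⊕b13⊕b14⊕b15 = 1⊕1⊕0⊕1⊕0⊕1⊕0⊕0 = 0
s8: b8⊕b9⊕b10⊕b11⊕b12⊕b13⊕b14⊕b15 = 1⊕1⊕1⊕1⊕0⊕1⊕0⊕0 = 1
Syndrome (s8...s1) = 1010 → position 10.
Overall parity (XOR of all 16 bits, including p0): 0⊕1⊕0⊕0⊕1⊕1⊕0⊕1⊕1⊕1⊕1⊕1⊕0⊕1⊕0⊕0 = 1
Overall=1, syndrome position=10 → single-bit error at position 10.

single 10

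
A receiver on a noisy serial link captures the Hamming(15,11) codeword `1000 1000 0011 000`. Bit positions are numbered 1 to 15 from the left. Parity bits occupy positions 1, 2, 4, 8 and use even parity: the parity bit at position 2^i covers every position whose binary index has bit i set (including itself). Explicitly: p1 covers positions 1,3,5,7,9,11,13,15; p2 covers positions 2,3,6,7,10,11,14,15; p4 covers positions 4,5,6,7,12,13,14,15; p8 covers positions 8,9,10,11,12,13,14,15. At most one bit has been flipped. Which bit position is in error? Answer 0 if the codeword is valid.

3

s1: b1⊕b3⊕b5⊕b7⊕b9⊕b11⊕b13⊕b15 = 1⊕0⊕1⊕0⊕0⊕1⊕0⊕0 = 1
s2: b2⊕b3⊕b6⊕b7⊕b10⊕b11⊕b14⊕b15 = 0⊕0⊕0⊕0⊕0⊕1⊕0⊕0 = 1
s4: b4⊕b5⊕b6⊕b7⊕b12⊕b13⊕b14⊕b15 = 0⊕1⊕0⊕0⊕1⊕0⊕0⊕0 = 0
s8: b8⊕b9⊕b10⊕b11⊕b12⊕b13⊕b14⊕b15 = 0⊕0⊕0⊕1⊕1⊕0⊕0⊕0 = 0
Syndrome (s8...s1) = 0011 → position 3.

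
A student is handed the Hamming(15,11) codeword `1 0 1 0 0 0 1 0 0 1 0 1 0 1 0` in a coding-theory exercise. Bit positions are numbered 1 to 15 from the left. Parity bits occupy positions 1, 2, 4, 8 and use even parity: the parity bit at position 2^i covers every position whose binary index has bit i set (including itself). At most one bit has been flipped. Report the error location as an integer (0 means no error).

s1: b1⊕b3⊕b5⊕b7⊕b9⊕b11⊕b13⊕b15 = 1⊕1⊕0⊕1⊕0⊕0⊕0⊕0 = 1
s2: b2⊕b3⊕b6⊕b7⊕b10⊕b11⊕b14⊕b15 = 0⊕1⊕0⊕1⊕1⊕0⊕1⊕0 = 0
s4: b4⊕b5⊕b6⊕b7⊕b12⊕b13⊕b14⊕b15 = 0⊕0⊕0⊕1⊕1⊕0⊕1⊕0 = 1
s8: b8⊕b9⊕b10⊕b11⊕b12⊕b13⊕b14⊕b15 = 0⊕0⊕1⊕0⊕1⊕0⊕1⊕0 = 1
Syndrome (s8...s1) = 1101 → position 13.

13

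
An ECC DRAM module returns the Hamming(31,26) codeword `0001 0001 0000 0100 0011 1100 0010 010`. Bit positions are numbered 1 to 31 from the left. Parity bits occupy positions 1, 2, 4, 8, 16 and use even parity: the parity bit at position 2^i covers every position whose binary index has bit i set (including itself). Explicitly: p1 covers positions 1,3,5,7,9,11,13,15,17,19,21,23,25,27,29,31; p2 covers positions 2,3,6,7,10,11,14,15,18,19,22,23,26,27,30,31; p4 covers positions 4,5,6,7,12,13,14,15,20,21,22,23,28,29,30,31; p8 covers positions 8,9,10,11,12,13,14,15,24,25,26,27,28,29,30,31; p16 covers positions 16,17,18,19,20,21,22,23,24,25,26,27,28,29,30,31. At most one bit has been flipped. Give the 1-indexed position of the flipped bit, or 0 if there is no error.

3

s1: b1⊕b3⊕b5⊕b7⊕b9⊕b11⊕b13⊕b15⊕b17⊕b19⊕b21⊕b23⊕b25⊕b27⊕b29⊕b31 = 0⊕0⊕0⊕0⊕0⊕0⊕0⊕0⊕0⊕1⊕1⊕0⊕0⊕1⊕0⊕0 = 1
s2: b2⊕b3⊕b6⊕b7⊕b10⊕b11⊕b14⊕b15⊕b18⊕b19⊕b22⊕b23⊕b26⊕b27⊕b30⊕b31 = 0⊕0⊕0⊕0⊕0⊕0⊕1⊕0⊕0⊕1⊕1⊕0⊕0⊕1⊕1⊕0 = 1
s4: b4⊕b5⊕b6⊕b7⊕b12⊕b13⊕b14⊕b15⊕b20⊕b21⊕b22⊕b23⊕b28⊕b29⊕b30⊕b31 = 1⊕0⊕0⊕0⊕0⊕0⊕1⊕0⊕1⊕1⊕1⊕0⊕0⊕0⊕1⊕0 = 0
s8: b8⊕b9⊕b10⊕b11⊕b12⊕b13⊕b14⊕b15⊕b24⊕b25⊕b26⊕b27⊕b28⊕b29⊕b30⊕b31 = 1⊕0⊕0⊕0⊕0⊕0⊕1⊕0⊕0⊕0⊕0⊕1⊕0⊕0⊕1⊕0 = 0
s16: b16⊕b17⊕b18⊕b19⊕b20⊕b21⊕b22⊕b23⊕b24⊕b25⊕b26⊕b27⊕b28⊕b29⊕b30⊕b31 = 0⊕0⊕0⊕1⊕1⊕1⊕1⊕0⊕0⊕0⊕0⊕1⊕0⊕0⊕1⊕0 = 0
Syndrome (s16...s1) = 00011 → position 3.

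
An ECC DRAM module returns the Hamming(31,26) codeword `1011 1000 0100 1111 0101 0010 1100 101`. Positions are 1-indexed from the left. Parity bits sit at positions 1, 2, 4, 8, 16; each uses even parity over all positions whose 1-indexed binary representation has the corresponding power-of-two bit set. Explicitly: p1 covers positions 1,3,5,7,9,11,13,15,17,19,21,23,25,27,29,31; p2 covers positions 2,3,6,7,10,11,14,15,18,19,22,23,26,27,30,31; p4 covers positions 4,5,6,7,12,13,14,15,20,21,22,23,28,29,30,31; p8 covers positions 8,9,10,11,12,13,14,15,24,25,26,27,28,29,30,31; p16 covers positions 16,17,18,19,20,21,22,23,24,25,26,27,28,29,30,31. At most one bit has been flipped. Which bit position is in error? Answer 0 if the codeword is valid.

5

s1: b1⊕b3⊕b5⊕b7⊕b9⊕b11⊕b13⊕b15⊕b17⊕b19⊕b21⊕b23⊕b25⊕b27⊕b29⊕b31 = 1⊕1⊕1⊕0⊕0⊕0⊕1⊕1⊕0⊕0⊕0⊕1⊕1⊕0⊕1⊕1 = 1
s2: b2⊕b3⊕b6⊕b7⊕b10⊕b11⊕b14⊕b15⊕b18⊕b19⊕b22⊕b23⊕b26⊕b27⊕b30⊕b31 = 0⊕1⊕0⊕0⊕1⊕0⊕1⊕1⊕1⊕0⊕0⊕1⊕1⊕0⊕0⊕1 = 0
s4: b4⊕b5⊕b6⊕b7⊕b12⊕b13⊕b14⊕b15⊕b20⊕b21⊕b22⊕b23⊕b28⊕b29⊕b30⊕b31 = 1⊕1⊕0⊕0⊕0⊕1⊕1⊕1⊕1⊕0⊕0⊕1⊕0⊕1⊕0⊕1 = 1
s8: b8⊕b9⊕b10⊕b11⊕b12⊕b13⊕b14⊕b15⊕b24⊕b25⊕b26⊕b27⊕b28⊕b29⊕b30⊕b31 = 0⊕0⊕1⊕0⊕0⊕1⊕1⊕1⊕0⊕1⊕1⊕0⊕0⊕1⊕0⊕1 = 0
s16: b16⊕b17⊕b18⊕b19⊕b20⊕b21⊕b22⊕b23⊕b24⊕b25⊕b26⊕b27⊕b28⊕b29⊕b30⊕b31 = 1⊕0⊕1⊕0⊕1⊕0⊕0⊕1⊕0⊕1⊕1⊕0⊕0⊕1⊕0⊕1 = 0
Syndrome (s16...s1) = 00101 → position 5.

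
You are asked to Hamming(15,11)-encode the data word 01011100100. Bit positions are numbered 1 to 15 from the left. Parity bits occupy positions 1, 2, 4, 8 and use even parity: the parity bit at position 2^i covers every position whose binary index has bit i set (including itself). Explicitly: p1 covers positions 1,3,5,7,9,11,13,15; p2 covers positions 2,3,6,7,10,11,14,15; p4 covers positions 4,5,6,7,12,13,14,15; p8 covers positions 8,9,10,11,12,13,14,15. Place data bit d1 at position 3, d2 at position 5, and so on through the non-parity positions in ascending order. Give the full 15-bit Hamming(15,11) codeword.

Place data bits at non-power-of-two positions: b3=0, b5=1, b6=0, b7=1, b9=1, b10=1, b11=0, b12=0, b13=1, b14=0, b15=0.
p1 = XOR of data positions {3,5,7,9,11,13,15} = 0⊕1⊕1⊕1⊕0⊕1⊕0 = 0
p2 = XOR of data positions {3,6,7,10,11,14,15} = 0⊕0⊕1⊕1⊕0⊕0⊕0 = 0
p4 = XOR of data positions {5,6,7,12,13,14,15} = 1⊕0⊕1⊕0⊕1⊕0⊕0 = 1
p8 = XOR of data positions {9,10,11,12,13,14,15} = 1⊕1⊕0⊕0⊕1⊕0⊕0 = 1
Codeword b1..b15 = 000110111100100

000110111100100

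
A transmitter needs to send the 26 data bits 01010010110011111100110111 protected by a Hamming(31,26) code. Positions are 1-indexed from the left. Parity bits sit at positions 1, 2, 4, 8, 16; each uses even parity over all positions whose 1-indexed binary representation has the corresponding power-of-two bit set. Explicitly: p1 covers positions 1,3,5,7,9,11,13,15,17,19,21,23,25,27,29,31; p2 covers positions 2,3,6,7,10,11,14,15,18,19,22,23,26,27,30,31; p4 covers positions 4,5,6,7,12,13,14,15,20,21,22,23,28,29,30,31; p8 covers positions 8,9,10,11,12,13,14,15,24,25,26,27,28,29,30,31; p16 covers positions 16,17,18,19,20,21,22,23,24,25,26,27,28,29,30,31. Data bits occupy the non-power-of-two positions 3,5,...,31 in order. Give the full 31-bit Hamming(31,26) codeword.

Place data bits at non-power-of-two positions: b3=0, b5=1, b6=0, b7=1, b9=0, b10=0, b11=1, b12=0, b13=1, b14=1, b15=0, b17=0, b18=1, b19=1, b20=1, b21=1, b22=1, b23=1, b24=0, b25=0, b26=1, b27=1, b28=0, b29=1, b30=1, b31=1.
p1 = XOR of data positions {3,5,7,9,11,13,15,17,19,21,23,25,27,29,31} = 0⊕1⊕1⊕0⊕1⊕1⊕0⊕0⊕1⊕1⊕1⊕0⊕1⊕1⊕1 = 0
p2 = XOR of data positions {3,6,7,10,11,14,15,18,19,22,23,26,27,30,31} = 0⊕0⊕1⊕0⊕1⊕1⊕0⊕1⊕1⊕1⊕1⊕1⊕1⊕1⊕1 = 1
p4 = XOR of data positions {5,6,7,12,13,14,15,20,21,22,23,28,29,30,31} = 1⊕0⊕1⊕0⊕1⊕1⊕0⊕1⊕1⊕1⊕1⊕0⊕1⊕1⊕1 = 1
p8 = XOR of data positions {9,10,11,12,13,14,15,24,25,26,27,28,29,30,31} = 0⊕0⊕1⊕0⊕1⊕1⊕0⊕0⊕0⊕1⊕1⊕0⊕1⊕1⊕1 = 0
p16 = XOR of data positions {17,18,19,20,21,22,23,24,25,26,27,28,29,30,31} = 0⊕1⊕1⊕1⊕1⊕1⊕1⊕0⊕0⊕1⊕1⊕0⊕1⊕1⊕1 = 1
Codeword b1..b31 = 0101101000101101011111100110111

0101101000101101011111100110111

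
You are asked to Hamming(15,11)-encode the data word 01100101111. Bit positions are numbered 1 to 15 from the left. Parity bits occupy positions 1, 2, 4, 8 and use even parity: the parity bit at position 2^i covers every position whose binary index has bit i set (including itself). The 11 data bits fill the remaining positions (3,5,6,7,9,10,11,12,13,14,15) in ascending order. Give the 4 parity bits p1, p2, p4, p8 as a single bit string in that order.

Place data bits at non-power-of-two positions: b3=0, b5=1, b6=1, b7=0, b9=0, b10=1, b11=0, b12=1, b13=1, b14=1, b15=1.
p1 = XOR of data positions {3,5,7,9,11,13,15} = 0⊕1⊕0⊕0⊕0⊕1⊕1 = 1
p2 = XOR of data positions {3,6,7,10,11,14,15} = 0⊕1⊕0⊕1⊕0⊕1⊕1 = 0
p4 = XOR of data positions {5,6,7,12,13,14,15} = 1⊕1⊕0⊕1⊕1⊕1⊕1 = 0
p8 = XOR of data positions {9,10,11,12,13,14,15} = 0⊕1⊕0⊕1⊕1⊕1⊕1 = 1
Parity bits p1,p2,p4,p8 = 1001

1001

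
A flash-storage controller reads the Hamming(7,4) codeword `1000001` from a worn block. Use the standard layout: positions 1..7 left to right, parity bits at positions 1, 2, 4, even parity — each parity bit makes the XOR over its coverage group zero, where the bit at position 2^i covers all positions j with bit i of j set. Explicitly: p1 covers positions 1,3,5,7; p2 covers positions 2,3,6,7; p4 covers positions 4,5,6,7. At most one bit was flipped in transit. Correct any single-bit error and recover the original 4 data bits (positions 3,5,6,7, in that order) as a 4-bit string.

0011

s1: b1⊕b3⊕b5⊕b7 = 1⊕0⊕0⊕1 = 0
s2: b2⊕b3⊕b6⊕b7 = 0⊕0⊕0⊕1 = 1
s4: b4⊕b5⊕b6⊕b7 = 0⊕0⊕0⊕1 = 1
Syndrome (s4...s1) = 110 → position 6.
Flip bit 6: corrected codeword = 1000011
Data bits at positions 3,5,6,7: 0011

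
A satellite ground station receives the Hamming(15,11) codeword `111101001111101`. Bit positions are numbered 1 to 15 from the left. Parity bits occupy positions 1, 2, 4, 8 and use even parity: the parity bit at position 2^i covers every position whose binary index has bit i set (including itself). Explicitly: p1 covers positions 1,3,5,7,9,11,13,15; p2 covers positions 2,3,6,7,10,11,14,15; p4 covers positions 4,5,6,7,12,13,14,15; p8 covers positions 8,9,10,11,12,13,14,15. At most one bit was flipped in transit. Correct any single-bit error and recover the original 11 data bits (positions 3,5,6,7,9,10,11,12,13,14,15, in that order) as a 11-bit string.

s1: b1⊕b3⊕b5⊕b7⊕b9⊕b11⊕b13⊕b15 = 1⊕1⊕0⊕0⊕1⊕1⊕1⊕1 = 0
s2: b2⊕b3⊕b6⊕b7⊕b10⊕b11⊕b14⊕b15 = 1⊕1⊕1⊕0⊕1⊕1⊕0⊕1 = 0
s4: b4⊕b5⊕b6⊕b7⊕b12⊕b13⊕b14⊕b15 = 1⊕0⊕1⊕0⊕1⊕1⊕0⊕1 = 1
s8: b8⊕b9⊕b10⊕b11⊕b12⊕b13⊕b14⊕b15 = 0⊕1⊕1⊕1⊕1⊕1⊕0⊕1 = 0
Syndrome (s8...s1) = 0100 → position 4.
Flip bit 4: corrected codeword = 111001001111101
Data bits at positions 3,5,6,7,9,10,11,12,13,14,15: 10101111101

10101111101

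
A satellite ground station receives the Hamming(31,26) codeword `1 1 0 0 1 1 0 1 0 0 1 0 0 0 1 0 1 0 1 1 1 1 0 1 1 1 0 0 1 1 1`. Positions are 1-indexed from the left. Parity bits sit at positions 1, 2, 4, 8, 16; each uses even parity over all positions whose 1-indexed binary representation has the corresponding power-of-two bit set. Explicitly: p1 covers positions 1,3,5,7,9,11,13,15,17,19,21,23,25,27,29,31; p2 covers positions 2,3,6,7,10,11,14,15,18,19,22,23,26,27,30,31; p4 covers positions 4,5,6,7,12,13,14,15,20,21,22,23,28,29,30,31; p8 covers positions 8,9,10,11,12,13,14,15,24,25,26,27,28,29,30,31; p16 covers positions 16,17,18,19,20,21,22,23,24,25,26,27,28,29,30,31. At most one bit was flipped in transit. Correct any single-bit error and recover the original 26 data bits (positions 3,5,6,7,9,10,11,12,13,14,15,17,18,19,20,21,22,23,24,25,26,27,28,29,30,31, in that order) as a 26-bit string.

01100010001101111011100101

s1: b1⊕b3⊕b5⊕b7⊕b9⊕b11⊕b13⊕b15⊕b17⊕b19⊕b21⊕b23⊕b25⊕b27⊕b29⊕b31 = 1⊕0⊕1⊕0⊕0⊕1⊕0⊕1⊕1⊕1⊕1⊕0⊕1⊕0⊕1⊕1 = 0
s2: b2⊕b3⊕b6⊕b7⊕b10⊕b11⊕b14⊕b15⊕b18⊕b19⊕b22⊕b23⊕b26⊕b27⊕b30⊕b31 = 1⊕0⊕1⊕0⊕0⊕1⊕0⊕1⊕0⊕1⊕1⊕0⊕1⊕0⊕1⊕1 = 1
s4: b4⊕b5⊕b6⊕b7⊕b12⊕b13⊕b14⊕b15⊕b20⊕b21⊕b22⊕b23⊕b28⊕b29⊕b30⊕b31 = 0⊕1⊕1⊕0⊕0⊕0⊕0⊕1⊕1⊕1⊕1⊕0⊕0⊕1⊕1⊕1 = 1
s8: b8⊕b9⊕b10⊕b11⊕b12⊕b13⊕b14⊕b15⊕b24⊕b25⊕b26⊕b27⊕b28⊕b29⊕b30⊕b31 = 1⊕0⊕0⊕1⊕0⊕0⊕0⊕1⊕1⊕1⊕1⊕0⊕0⊕1⊕1⊕1 = 1
s16: b16⊕b17⊕b18⊕b19⊕b20⊕b21⊕b22⊕b23⊕b24⊕b25⊕b26⊕b27⊕b28⊕b29⊕b30⊕b31 = 0⊕1⊕0⊕1⊕1⊕1⊕1⊕0⊕1⊕1⊕1⊕0⊕0⊕1⊕1⊕1 = 1
Syndrome (s16...s1) = 11110 → position 30.
Flip bit 30: corrected codeword = 1100110100100010101111011100101
Data bits at positions 3,5,6,7,9,10,11,12,13,14,15,17,18,19,20,21,22,23,24,25,26,27,28,29,30,31: 01100010001101111011100101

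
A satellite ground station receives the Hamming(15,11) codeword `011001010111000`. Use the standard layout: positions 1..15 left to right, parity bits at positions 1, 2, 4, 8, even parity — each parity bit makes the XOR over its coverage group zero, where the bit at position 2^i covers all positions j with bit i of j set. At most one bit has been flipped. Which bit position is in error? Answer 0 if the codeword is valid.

s1: b1⊕b3⊕b5⊕b7⊕b9⊕b11⊕b13⊕b15 = 0⊕1⊕0⊕0⊕0⊕1⊕0⊕0 = 0
s2: b2⊕b3⊕b6⊕b7⊕b10⊕b11⊕b14⊕b15 = 1⊕1⊕1⊕0⊕1⊕1⊕0⊕0 = 1
s4: b4⊕b5⊕b6⊕b7⊕b12⊕b13⊕b14⊕b15 = 0⊕0⊕1⊕0⊕1⊕0⊕0⊕0 = 0
s8: b8⊕b9⊕b10⊕b11⊕b12⊕b13⊕b14⊕b15 = 1⊕0⊕1⊕1⊕1⊕0⊕0⊕0 = 0
Syndrome (s8...s1) = 0010 → position 2.

2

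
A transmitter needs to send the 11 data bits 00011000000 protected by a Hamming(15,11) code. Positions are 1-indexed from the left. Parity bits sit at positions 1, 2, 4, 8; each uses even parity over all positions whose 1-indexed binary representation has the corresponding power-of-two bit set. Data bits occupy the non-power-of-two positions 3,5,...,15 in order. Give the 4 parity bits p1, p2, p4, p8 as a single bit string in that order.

Place data bits at non-power-of-two positions: b3=0, b5=0, b6=0, b7=1, b9=1, b10=0, b11=0, b12=0, b13=0, b14=0, b15=0.
p1 = XOR of data positions {3,5,7,9,11,13,15} = 0⊕0⊕1⊕1⊕0⊕0⊕0 = 0
p2 = XOR of data positions {3,6,7,10,11,14,15} = 0⊕0⊕1⊕0⊕0⊕0⊕0 = 1
p4 = XOR of data positions {5,6,7,12,13,14,15} = 0⊕0⊕1⊕0⊕0⊕0⊕0 = 1
p8 = XOR of data positions {9,10,11,12,13,14,15} = 1⊕0⊕0⊕0⊕0⊕0⊕0 = 1
Parity bits p1,p2,p4,p8 = 0111

0111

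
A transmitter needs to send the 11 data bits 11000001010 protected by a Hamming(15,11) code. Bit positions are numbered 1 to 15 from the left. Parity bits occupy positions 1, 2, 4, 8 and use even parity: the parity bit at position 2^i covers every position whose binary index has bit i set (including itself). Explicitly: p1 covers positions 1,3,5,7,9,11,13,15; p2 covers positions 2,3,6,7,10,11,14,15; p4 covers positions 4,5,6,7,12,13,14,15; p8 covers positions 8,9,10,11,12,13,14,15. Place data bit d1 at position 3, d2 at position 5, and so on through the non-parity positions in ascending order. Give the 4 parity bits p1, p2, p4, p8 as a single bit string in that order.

Place data bits at non-power-of-two positions: b3=1, b5=1, b6=0, b7=0, b9=0, b10=0, b11=0, b12=1, b13=0, b14=1, b15=0.
p1 = XOR of data positions {3,5,7,9,11,13,15} = 1⊕1⊕0⊕0⊕0⊕0⊕0 = 0
p2 = XOR of data positions {3,6,7,10,11,14,15} = 1⊕0⊕0⊕0⊕0⊕1⊕0 = 0
p4 = XOR of data positions {5,6,7,12,13,14,15} = 1⊕0⊕0⊕1⊕0⊕1⊕0 = 1
p8 = XOR of data positions {9,10,11,12,13,14,15} = 0⊕0⊕0⊕1⊕0⊕1⊕0 = 0
Parity bits p1,p2,p4,p8 = 0010

0010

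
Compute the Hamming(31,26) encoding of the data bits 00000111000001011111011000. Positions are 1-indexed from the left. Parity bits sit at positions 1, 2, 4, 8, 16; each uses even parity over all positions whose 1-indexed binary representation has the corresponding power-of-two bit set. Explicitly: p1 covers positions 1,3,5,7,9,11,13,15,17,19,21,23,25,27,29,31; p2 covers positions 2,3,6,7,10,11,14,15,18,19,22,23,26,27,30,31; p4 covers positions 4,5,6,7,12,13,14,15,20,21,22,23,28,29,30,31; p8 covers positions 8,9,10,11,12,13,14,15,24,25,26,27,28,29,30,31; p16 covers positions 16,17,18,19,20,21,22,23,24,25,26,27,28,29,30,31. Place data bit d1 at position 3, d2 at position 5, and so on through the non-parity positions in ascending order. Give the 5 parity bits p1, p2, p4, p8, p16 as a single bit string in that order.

Place data bits at non-power-of-two positions: b3=0, b5=0, b6=0, b7=0, b9=0, b10=1, b11=1, b12=1, b13=0, b14=0, b15=0, b17=0, b18=0, b19=1, b20=0, b21=1, b22=1, b23=1, b24=1, b25=1, b26=0, b27=1, b28=1, b29=0, b30=0, b31=0.
p1 = XOR of data positions {3,5,7,9,11,13,15,17,19,21,23,25,27,29,31} = 0⊕0⊕0⊕0⊕1⊕0⊕0⊕0⊕1⊕1⊕1⊕1⊕1⊕0⊕0 = 0
p2 = XOR of data positions {3,6,7,10,11,14,15,18,19,22,23,26,27,30,31} = 0⊕0⊕0⊕1⊕1⊕0⊕0⊕0⊕1⊕1⊕1⊕0⊕1⊕0⊕0 = 0
p4 = XOR of data positions {5,6,7,12,13,14,15,20,21,22,23,28,29,30,31} = 0⊕0⊕0⊕1⊕0⊕0⊕0⊕0⊕1⊕1⊕1⊕1⊕0⊕0⊕0 = 1
p8 = XOR of data positions {9,10,11,12,13,14,15,24,25,26,27,28,29,30,31} = 0⊕1⊕1⊕1⊕0⊕0⊕0⊕1⊕1⊕0⊕1⊕1⊕0⊕0⊕0 = 1
p16 = XOR of data positions {17,18,19,20,21,22,23,24,25,26,27,28,29,30,31} = 0⊕0⊕1⊕0⊕1⊕1⊕1⊕1⊕1⊕0⊕1⊕1⊕0⊕0⊕0 = 0
Parity bits p1,p2,p4,p8,p16 = 00110

00110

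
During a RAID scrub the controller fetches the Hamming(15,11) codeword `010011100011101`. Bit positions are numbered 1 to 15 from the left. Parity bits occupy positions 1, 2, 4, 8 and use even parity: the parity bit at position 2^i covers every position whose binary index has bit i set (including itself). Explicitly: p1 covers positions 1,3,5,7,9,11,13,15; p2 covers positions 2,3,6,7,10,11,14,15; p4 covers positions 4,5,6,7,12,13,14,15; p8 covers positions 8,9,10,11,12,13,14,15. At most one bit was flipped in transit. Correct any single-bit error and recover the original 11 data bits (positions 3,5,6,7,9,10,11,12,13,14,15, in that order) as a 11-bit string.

11110011101

s1: b1⊕b3⊕b5⊕b7⊕b9⊕b11⊕b13⊕b15 = 0⊕0⊕1⊕1⊕0⊕1⊕1⊕1 = 1
s2: b2⊕b3⊕b6⊕b7⊕b10⊕b11⊕b14⊕b15 = 1⊕0⊕1⊕1⊕0⊕1⊕0⊕1 = 1
s4: b4⊕b5⊕b6⊕b7⊕b12⊕b13⊕b14⊕b15 = 0⊕1⊕1⊕1⊕1⊕1⊕0⊕1 = 0
s8: b8⊕b9⊕b10⊕b11⊕b12⊕b13⊕b14⊕b15 = 0⊕0⊕0⊕1⊕1⊕1⊕0⊕1 = 0
Syndrome (s8...s1) = 0011 → position 3.
Flip bit 3: corrected codeword = 011011100011101
Data bits at positions 3,5,6,7,9,10,11,12,13,14,15: 11110011101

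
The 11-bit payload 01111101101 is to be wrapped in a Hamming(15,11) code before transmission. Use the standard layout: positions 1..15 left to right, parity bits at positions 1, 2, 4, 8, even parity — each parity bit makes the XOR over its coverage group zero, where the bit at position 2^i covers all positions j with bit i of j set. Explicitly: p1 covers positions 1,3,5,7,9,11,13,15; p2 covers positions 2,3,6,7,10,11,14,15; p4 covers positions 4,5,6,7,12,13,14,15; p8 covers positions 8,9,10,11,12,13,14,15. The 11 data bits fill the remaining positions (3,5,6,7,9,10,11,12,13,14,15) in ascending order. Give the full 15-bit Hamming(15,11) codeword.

100011111101101

Place data bits at non-power-of-two positions: b3=0, b5=1, b6=1, b7=1, b9=1, b10=1, b11=0, b12=1, b13=1, b14=0, b15=1.
p1 = XOR of data positions {3,5,7,9,11,13,15} = 0⊕1⊕1⊕1⊕0⊕1⊕1 = 1
p2 = XOR of data positions {3,6,7,10,11,14,15} = 0⊕1⊕1⊕1⊕0⊕0⊕1 = 0
p4 = XOR of data positions {5,6,7,12,13,14,15} = 1⊕1⊕1⊕1⊕1⊕0⊕1 = 0
p8 = XOR of data positions {9,10,11,12,13,14,15} = 1⊕1⊕0⊕1⊕1⊕0⊕1 = 1
Codeword b1..b15 = 100011111101101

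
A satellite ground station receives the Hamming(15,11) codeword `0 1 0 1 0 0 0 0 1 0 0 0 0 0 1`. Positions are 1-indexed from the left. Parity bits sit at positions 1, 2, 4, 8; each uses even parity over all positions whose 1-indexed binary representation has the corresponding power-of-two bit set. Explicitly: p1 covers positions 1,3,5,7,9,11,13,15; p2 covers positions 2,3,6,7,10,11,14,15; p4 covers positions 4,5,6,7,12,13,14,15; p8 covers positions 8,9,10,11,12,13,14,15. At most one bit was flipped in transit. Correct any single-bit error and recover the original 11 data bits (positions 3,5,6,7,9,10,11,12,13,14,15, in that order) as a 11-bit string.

00001000001

s1: b1⊕b3⊕b5⊕b7⊕b9⊕b11⊕b13⊕b15 = 0⊕0⊕0⊕0⊕1⊕0⊕0⊕1 = 0
s2: b2⊕b3⊕b6⊕b7⊕b10⊕b11⊕b14⊕b15 = 1⊕0⊕0⊕0⊕0⊕0⊕0⊕1 = 0
s4: b4⊕b5⊕b6⊕b7⊕b12⊕b13⊕b14⊕b15 = 1⊕0⊕0⊕0⊕0⊕0⊕0⊕1 = 0
s8: b8⊕b9⊕b10⊕b11⊕b12⊕b13⊕b14⊕b15 = 0⊕1⊕0⊕0⊕0⊕0⊕0⊕1 = 0
Syndrome (s8...s1) = 0000 → position 0 (no error).
No correction needed.
Data bits at positions 3,5,6,7,9,10,11,12,13,14,15: 00001000001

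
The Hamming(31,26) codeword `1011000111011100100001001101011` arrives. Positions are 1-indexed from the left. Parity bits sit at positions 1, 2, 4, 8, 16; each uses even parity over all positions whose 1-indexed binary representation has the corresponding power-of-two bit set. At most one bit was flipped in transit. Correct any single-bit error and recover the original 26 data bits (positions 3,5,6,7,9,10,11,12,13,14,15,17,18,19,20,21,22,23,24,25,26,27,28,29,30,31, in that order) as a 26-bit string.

s1: b1⊕b3⊕b5⊕b7⊕b9⊕b11⊕b13⊕b15⊕b17⊕b19⊕b21⊕b23⊕b25⊕b27⊕b29⊕b31 = 1⊕1⊕0⊕0⊕1⊕0⊕1⊕0⊕1⊕0⊕0⊕0⊕1⊕0⊕0⊕1 = 1
s2: b2⊕b3⊕b6⊕b7⊕b10⊕b11⊕b14⊕b15⊕b18⊕b19⊕b22⊕b23⊕b26⊕b27⊕b30⊕b31 = 0⊕1⊕0⊕0⊕1⊕0⊕1⊕0⊕0⊕0⊕1⊕0⊕1⊕0⊕1⊕1 = 1
s4: b4⊕b5⊕b6⊕b7⊕b12⊕b13⊕b14⊕b15⊕b20⊕b21⊕b22⊕b23⊕b28⊕b29⊕b30⊕b31 = 1⊕0⊕0⊕0⊕1⊕1⊕1⊕0⊕0⊕0⊕1⊕0⊕1⊕0⊕1⊕1 = 0
s8: b8⊕b9⊕b10⊕b11⊕b12⊕b13⊕b14⊕b15⊕b24⊕b25⊕b26⊕b27⊕b28⊕b29⊕b30⊕b31 = 1⊕1⊕1⊕0⊕1⊕1⊕1⊕0⊕0⊕1⊕1⊕0⊕1⊕0⊕1⊕1 = 1
s16: b16⊕b17⊕b18⊕b19⊕b20⊕b21⊕b22⊕b23⊕b24⊕b25⊕b26⊕b27⊕b28⊕b29⊕b30⊕b31 = 0⊕1⊕0⊕0⊕0⊕0⊕1⊕0⊕0⊕1⊕1⊕0⊕1⊕0⊕1⊕1 = 1
Syndrome (s16...s1) = 11011 → position 27.
Flip bit 27: corrected codeword = 1011000111011100100001001111011
Data bits at positions 3,5,6,7,9,10,11,12,13,14,15,17,18,19,20,21,22,23,24,25,26,27,28,29,30,31: 10001101110100001001111011

10001101110100001001111011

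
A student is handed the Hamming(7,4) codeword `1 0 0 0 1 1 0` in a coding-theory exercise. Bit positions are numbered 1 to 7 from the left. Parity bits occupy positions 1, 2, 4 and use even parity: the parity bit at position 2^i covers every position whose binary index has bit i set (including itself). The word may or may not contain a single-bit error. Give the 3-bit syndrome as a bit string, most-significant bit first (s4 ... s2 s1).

010

s1: b1⊕b3⊕b5⊕b7 = 1⊕0⊕1⊕0 = 0
s2: b2⊕b3⊕b6⊕b7 = 0⊕0⊕1⊕0 = 1
s4: b4⊕b5⊕b6⊕b7 = 0⊕1⊕1⊕0 = 0
Syndrome (s4...s1) = 010 → position 2.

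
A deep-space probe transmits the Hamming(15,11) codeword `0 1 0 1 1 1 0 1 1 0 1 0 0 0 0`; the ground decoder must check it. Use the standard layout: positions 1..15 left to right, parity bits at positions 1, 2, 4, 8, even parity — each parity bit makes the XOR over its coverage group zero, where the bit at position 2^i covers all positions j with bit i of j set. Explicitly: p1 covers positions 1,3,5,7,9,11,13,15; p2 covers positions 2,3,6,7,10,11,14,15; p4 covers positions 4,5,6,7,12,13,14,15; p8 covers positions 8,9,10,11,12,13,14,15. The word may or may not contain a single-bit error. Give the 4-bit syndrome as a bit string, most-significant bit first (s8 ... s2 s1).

1111

s1: b1⊕b3⊕b5⊕b7⊕b9⊕b11⊕b13⊕b15 = 0⊕0⊕1⊕0⊕1⊕1⊕0⊕0 = 1
s2: b2⊕b3⊕b6⊕b7⊕b10⊕b11⊕b14⊕b15 = 1⊕0⊕1⊕0⊕0⊕1⊕0⊕0 = 1
s4: b4⊕b5⊕b6⊕b7⊕b12⊕b13⊕b14⊕b15 = 1⊕1⊕1⊕0⊕0⊕0⊕0⊕0 = 1
s8: b8⊕b9⊕b10⊕b11⊕b12⊕b13⊕b14⊕b15 = 1⊕1⊕0⊕1⊕0⊕0⊕0⊕0 = 1
Syndrome (s8...s1) = 1111 → position 15.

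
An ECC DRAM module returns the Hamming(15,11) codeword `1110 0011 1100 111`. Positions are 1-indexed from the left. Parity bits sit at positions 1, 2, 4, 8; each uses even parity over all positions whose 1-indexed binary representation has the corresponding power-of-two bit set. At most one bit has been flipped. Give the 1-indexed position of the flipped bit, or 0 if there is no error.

s1: b1⊕b3⊕b5⊕b7⊕b9⊕b11⊕b13⊕b15 = 1⊕1⊕0⊕1⊕1⊕0⊕1⊕1 = 0
s2: b2⊕b3⊕b6⊕b7⊕b10⊕b11⊕b14⊕b15 = 1⊕1⊕0⊕1⊕1⊕0⊕1⊕1 = 0
s4: b4⊕b5⊕b6⊕b7⊕b12⊕b13⊕b14⊕b15 = 0⊕0⊕0⊕1⊕0⊕1⊕1⊕1 = 0
s8: b8⊕b9⊕b10⊕b11⊕b12⊕b13⊕b14⊕b15 = 1⊕1⊕1⊕0⊕0⊕1⊕1⊕1 = 0
Syndrome (s8...s1) = 0000 → position 0 (no error).

0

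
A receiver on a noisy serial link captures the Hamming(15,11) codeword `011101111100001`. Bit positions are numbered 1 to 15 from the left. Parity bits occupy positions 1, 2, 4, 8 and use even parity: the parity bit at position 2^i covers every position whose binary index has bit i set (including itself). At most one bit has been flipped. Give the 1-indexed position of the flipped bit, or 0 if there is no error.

s1: b1⊕b3⊕b5⊕b7⊕b9⊕b11⊕b13⊕b15 = 0⊕1⊕0⊕1⊕1⊕0⊕0⊕1 = 0
s2: b2⊕b3⊕b6⊕b7⊕b10⊕b11⊕b14⊕b15 = 1⊕1⊕1⊕1⊕1⊕0⊕0⊕1 = 0
s4: b4⊕b5⊕b6⊕b7⊕b12⊕b13⊕b14⊕b15 = 1⊕0⊕1⊕1⊕0⊕0⊕0⊕1 = 0
s8: b8⊕b9⊕b10⊕b11⊕b12⊕b13⊕b14⊕b15 = 1⊕1⊕1⊕0⊕0⊕0⊕0⊕1 = 0
Syndrome (s8...s1) = 0000 → position 0 (no error).

0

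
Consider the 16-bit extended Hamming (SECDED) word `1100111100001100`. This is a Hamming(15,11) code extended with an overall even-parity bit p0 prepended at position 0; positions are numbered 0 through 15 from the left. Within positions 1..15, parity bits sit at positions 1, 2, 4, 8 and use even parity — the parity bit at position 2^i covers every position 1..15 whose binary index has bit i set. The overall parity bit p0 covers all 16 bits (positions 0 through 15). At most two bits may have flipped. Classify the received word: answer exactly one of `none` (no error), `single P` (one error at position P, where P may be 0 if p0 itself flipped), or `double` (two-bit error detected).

s1: b1⊕b3⊕b5⊕b7⊕b9⊕b11⊕b13⊕b15 = 1⊕0⊕1⊕1⊕0⊕0⊕1⊕0 = 0
s2: b2⊕b3⊕b6⊕b7⊕b10⊕b11⊕b14⊕b15 = 0⊕0⊕1⊕1⊕0⊕0⊕0⊕0 = 0
s4: b4⊕b5⊕b6⊕b7⊕b12⊕b13⊕b14⊕b15 = 1⊕1⊕1⊕1⊕1⊕1⊕0⊕0 = 0
s8: b8⊕b9⊕b10⊕b11⊕b12⊕b13⊕b14⊕b15 = 0⊕0⊕0⊕0⊕1⊕1⊕0⊕0 = 0
Syndrome (s8...s1) = 0000 → position 0 (no error).
Overall parity (XOR of all 16 bits, including p0): 1⊕1⊕0⊕0⊕1⊕1⊕1⊕1⊕0⊕0⊕0⊕0⊕1⊕1⊕0⊕0 = 0
Overall=0, syndrome position=0 → no error.

none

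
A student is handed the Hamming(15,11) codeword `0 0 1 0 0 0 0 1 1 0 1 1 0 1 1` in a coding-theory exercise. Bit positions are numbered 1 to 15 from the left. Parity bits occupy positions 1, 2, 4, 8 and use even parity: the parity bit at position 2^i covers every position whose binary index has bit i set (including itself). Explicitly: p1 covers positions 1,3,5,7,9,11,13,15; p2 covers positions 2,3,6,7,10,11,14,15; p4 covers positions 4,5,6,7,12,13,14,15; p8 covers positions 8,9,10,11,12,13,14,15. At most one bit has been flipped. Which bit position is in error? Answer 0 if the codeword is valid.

4

s1: b1⊕b3⊕b5⊕b7⊕b9⊕b11⊕b13⊕b15 = 0⊕1⊕0⊕0⊕1⊕1⊕0⊕1 = 0
s2: b2⊕b3⊕b6⊕b7⊕b10⊕b11⊕b14⊕b15 = 0⊕1⊕0⊕0⊕0⊕1⊕1⊕1 = 0
s4: b4⊕b5⊕b6⊕b7⊕b12⊕b13⊕b14⊕b15 = 0⊕0⊕0⊕0⊕1⊕0⊕1⊕1 = 1
s8: b8⊕b9⊕b10⊕b11⊕b12⊕b13⊕b14⊕b15 = 1⊕1⊕0⊕1⊕1⊕0⊕1⊕1 = 0
Syndrome (s8...s1) = 0100 → position 4.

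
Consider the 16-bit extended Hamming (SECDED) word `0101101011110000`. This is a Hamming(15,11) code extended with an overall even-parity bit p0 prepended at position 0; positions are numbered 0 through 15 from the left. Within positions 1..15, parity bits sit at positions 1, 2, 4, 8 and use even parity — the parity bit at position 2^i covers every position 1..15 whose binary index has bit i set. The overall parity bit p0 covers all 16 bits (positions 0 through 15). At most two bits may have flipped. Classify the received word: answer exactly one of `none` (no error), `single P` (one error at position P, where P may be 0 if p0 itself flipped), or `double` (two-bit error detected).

none

s1: b1⊕b3⊕b5⊕b7⊕b9⊕b11⊕b13⊕b15 = 1⊕1⊕0⊕0⊕1⊕1⊕0⊕0 = 0
s2: b2⊕b3⊕b6⊕b7⊕b10⊕b11⊕b14⊕b15 = 0⊕1⊕1⊕0⊕1⊕1⊕0⊕0 = 0
s4: b4⊕b5⊕b6⊕b7⊕b12⊕b13⊕b14⊕b15 = 1⊕0⊕1⊕0⊕0⊕0⊕0⊕0 = 0
s8: b8⊕b9⊕b10⊕b11⊕b12⊕b13⊕b14⊕b15 = 1⊕1⊕1⊕1⊕0⊕0⊕0⊕0 = 0
Syndrome (s8...s1) = 0000 → position 0 (no error).
Overall parity (XOR of all 16 bits, including p0): 0⊕1⊕0⊕1⊕1⊕0⊕1⊕0⊕1⊕1⊕1⊕1⊕0⊕0⊕0⊕0 = 0
Overall=0, syndrome position=0 → no error.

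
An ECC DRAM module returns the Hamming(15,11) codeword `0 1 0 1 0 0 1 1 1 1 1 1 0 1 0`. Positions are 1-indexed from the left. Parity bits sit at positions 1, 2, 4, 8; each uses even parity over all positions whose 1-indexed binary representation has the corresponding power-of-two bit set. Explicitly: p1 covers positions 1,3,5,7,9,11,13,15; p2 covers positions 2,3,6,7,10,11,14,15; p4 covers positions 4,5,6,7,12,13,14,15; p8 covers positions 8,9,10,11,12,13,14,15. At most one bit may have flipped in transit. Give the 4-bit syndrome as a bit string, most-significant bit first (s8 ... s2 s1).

s1: b1⊕b3⊕b5⊕b7⊕b9⊕b11⊕b13⊕b15 = 0⊕0⊕0⊕1⊕1⊕1⊕0⊕0 = 1
s2: b2⊕b3⊕b6⊕b7⊕b10⊕b11⊕b14⊕b15 = 1⊕0⊕0⊕1⊕1⊕1⊕1⊕0 = 1
s4: b4⊕b5⊕b6⊕b7⊕b12⊕b13⊕b14⊕b15 = 1⊕0⊕0⊕1⊕1⊕0⊕1⊕0 = 0
s8: b8⊕b9⊕b10⊕b11⊕b12⊕b13⊕b14⊕b15 = 1⊕1⊕1⊕1⊕1⊕0⊕1⊕0 = 0
Syndrome (s8...s1) = 0011 → position 3.

0011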